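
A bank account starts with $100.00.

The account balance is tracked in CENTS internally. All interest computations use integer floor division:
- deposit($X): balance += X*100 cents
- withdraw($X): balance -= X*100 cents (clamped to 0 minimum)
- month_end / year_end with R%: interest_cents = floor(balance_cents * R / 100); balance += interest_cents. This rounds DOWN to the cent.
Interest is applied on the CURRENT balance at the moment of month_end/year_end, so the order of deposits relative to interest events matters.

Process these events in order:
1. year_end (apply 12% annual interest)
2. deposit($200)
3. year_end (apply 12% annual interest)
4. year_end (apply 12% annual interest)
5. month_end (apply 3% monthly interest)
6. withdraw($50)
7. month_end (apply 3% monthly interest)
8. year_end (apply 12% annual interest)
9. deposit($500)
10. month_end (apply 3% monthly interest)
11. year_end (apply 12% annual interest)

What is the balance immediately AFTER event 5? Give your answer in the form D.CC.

Answer: 403.11

Derivation:
After 1 (year_end (apply 12% annual interest)): balance=$112.00 total_interest=$12.00
After 2 (deposit($200)): balance=$312.00 total_interest=$12.00
After 3 (year_end (apply 12% annual interest)): balance=$349.44 total_interest=$49.44
After 4 (year_end (apply 12% annual interest)): balance=$391.37 total_interest=$91.37
After 5 (month_end (apply 3% monthly interest)): balance=$403.11 total_interest=$103.11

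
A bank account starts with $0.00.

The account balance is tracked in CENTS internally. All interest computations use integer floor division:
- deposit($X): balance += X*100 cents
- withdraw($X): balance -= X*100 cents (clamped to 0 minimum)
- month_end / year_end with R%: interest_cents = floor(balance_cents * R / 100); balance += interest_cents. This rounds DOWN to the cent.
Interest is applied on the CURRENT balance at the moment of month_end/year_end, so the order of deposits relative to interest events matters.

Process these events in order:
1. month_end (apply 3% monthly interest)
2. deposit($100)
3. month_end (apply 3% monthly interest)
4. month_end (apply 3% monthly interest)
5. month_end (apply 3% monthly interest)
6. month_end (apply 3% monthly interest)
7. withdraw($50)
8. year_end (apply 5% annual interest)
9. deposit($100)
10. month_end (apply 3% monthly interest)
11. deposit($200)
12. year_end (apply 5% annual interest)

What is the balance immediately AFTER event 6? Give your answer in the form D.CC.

Answer: 112.54

Derivation:
After 1 (month_end (apply 3% monthly interest)): balance=$0.00 total_interest=$0.00
After 2 (deposit($100)): balance=$100.00 total_interest=$0.00
After 3 (month_end (apply 3% monthly interest)): balance=$103.00 total_interest=$3.00
After 4 (month_end (apply 3% monthly interest)): balance=$106.09 total_interest=$6.09
After 5 (month_end (apply 3% monthly interest)): balance=$109.27 total_interest=$9.27
After 6 (month_end (apply 3% monthly interest)): balance=$112.54 total_interest=$12.54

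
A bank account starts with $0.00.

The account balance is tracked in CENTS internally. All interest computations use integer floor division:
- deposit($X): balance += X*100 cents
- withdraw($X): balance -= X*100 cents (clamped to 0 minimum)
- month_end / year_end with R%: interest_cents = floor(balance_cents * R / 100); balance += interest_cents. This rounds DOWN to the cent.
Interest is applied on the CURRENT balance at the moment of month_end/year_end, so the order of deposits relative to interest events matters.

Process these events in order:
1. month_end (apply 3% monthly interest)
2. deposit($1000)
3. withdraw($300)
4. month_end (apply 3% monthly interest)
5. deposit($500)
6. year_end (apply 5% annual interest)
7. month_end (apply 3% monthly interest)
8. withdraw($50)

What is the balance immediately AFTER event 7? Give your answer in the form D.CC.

After 1 (month_end (apply 3% monthly interest)): balance=$0.00 total_interest=$0.00
After 2 (deposit($1000)): balance=$1000.00 total_interest=$0.00
After 3 (withdraw($300)): balance=$700.00 total_interest=$0.00
After 4 (month_end (apply 3% monthly interest)): balance=$721.00 total_interest=$21.00
After 5 (deposit($500)): balance=$1221.00 total_interest=$21.00
After 6 (year_end (apply 5% annual interest)): balance=$1282.05 total_interest=$82.05
After 7 (month_end (apply 3% monthly interest)): balance=$1320.51 total_interest=$120.51

Answer: 1320.51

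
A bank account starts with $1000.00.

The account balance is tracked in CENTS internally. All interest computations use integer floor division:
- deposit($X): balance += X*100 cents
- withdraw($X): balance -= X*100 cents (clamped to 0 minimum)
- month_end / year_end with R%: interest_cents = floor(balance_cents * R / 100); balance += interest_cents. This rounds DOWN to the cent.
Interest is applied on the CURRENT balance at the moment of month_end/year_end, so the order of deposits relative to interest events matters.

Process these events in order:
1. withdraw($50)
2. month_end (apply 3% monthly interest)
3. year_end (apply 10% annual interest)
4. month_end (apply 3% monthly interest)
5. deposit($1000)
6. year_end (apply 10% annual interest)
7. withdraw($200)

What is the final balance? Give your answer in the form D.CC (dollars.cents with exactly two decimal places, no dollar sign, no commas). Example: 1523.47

Answer: 2119.50

Derivation:
After 1 (withdraw($50)): balance=$950.00 total_interest=$0.00
After 2 (month_end (apply 3% monthly interest)): balance=$978.50 total_interest=$28.50
After 3 (year_end (apply 10% annual interest)): balance=$1076.35 total_interest=$126.35
After 4 (month_end (apply 3% monthly interest)): balance=$1108.64 total_interest=$158.64
After 5 (deposit($1000)): balance=$2108.64 total_interest=$158.64
After 6 (year_end (apply 10% annual interest)): balance=$2319.50 total_interest=$369.50
After 7 (withdraw($200)): balance=$2119.50 total_interest=$369.50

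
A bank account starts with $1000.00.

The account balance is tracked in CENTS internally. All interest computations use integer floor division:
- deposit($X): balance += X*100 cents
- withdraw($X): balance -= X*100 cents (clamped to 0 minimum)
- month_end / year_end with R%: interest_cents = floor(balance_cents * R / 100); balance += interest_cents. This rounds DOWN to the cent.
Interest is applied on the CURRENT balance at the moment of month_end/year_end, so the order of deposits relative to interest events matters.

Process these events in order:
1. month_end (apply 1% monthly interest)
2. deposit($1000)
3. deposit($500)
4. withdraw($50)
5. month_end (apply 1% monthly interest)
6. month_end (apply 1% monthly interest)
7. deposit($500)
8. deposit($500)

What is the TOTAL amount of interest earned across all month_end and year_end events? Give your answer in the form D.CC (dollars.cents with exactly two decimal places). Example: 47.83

After 1 (month_end (apply 1% monthly interest)): balance=$1010.00 total_interest=$10.00
After 2 (deposit($1000)): balance=$2010.00 total_interest=$10.00
After 3 (deposit($500)): balance=$2510.00 total_interest=$10.00
After 4 (withdraw($50)): balance=$2460.00 total_interest=$10.00
After 5 (month_end (apply 1% monthly interest)): balance=$2484.60 total_interest=$34.60
After 6 (month_end (apply 1% monthly interest)): balance=$2509.44 total_interest=$59.44
After 7 (deposit($500)): balance=$3009.44 total_interest=$59.44
After 8 (deposit($500)): balance=$3509.44 total_interest=$59.44

Answer: 59.44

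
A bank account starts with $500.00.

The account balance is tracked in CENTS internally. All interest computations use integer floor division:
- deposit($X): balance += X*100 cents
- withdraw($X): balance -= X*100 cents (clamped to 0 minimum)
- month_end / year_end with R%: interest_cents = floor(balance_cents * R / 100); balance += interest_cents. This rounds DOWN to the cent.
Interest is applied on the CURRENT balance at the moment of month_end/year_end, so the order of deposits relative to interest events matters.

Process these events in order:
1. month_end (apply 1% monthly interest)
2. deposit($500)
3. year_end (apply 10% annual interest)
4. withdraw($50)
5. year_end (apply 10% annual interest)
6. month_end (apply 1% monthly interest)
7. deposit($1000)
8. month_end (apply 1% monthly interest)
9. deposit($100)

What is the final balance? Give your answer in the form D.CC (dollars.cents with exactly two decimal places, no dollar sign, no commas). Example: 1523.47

After 1 (month_end (apply 1% monthly interest)): balance=$505.00 total_interest=$5.00
After 2 (deposit($500)): balance=$1005.00 total_interest=$5.00
After 3 (year_end (apply 10% annual interest)): balance=$1105.50 total_interest=$105.50
After 4 (withdraw($50)): balance=$1055.50 total_interest=$105.50
After 5 (year_end (apply 10% annual interest)): balance=$1161.05 total_interest=$211.05
After 6 (month_end (apply 1% monthly interest)): balance=$1172.66 total_interest=$222.66
After 7 (deposit($1000)): balance=$2172.66 total_interest=$222.66
After 8 (month_end (apply 1% monthly interest)): balance=$2194.38 total_interest=$244.38
After 9 (deposit($100)): balance=$2294.38 total_interest=$244.38

Answer: 2294.38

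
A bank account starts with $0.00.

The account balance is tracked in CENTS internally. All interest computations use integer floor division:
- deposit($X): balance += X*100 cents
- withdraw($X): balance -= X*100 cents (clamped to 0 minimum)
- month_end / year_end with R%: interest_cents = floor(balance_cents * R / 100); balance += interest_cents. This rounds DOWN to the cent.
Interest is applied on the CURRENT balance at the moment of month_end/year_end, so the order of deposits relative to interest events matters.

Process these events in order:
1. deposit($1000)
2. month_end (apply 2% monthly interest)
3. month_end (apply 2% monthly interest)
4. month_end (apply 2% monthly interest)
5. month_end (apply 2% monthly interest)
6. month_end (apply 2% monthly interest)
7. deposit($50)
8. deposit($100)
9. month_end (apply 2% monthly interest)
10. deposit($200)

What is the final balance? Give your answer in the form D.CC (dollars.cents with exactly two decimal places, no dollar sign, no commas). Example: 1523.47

After 1 (deposit($1000)): balance=$1000.00 total_interest=$0.00
After 2 (month_end (apply 2% monthly interest)): balance=$1020.00 total_interest=$20.00
After 3 (month_end (apply 2% monthly interest)): balance=$1040.40 total_interest=$40.40
After 4 (month_end (apply 2% monthly interest)): balance=$1061.20 total_interest=$61.20
After 5 (month_end (apply 2% monthly interest)): balance=$1082.42 total_interest=$82.42
After 6 (month_end (apply 2% monthly interest)): balance=$1104.06 total_interest=$104.06
After 7 (deposit($50)): balance=$1154.06 total_interest=$104.06
After 8 (deposit($100)): balance=$1254.06 total_interest=$104.06
After 9 (month_end (apply 2% monthly interest)): balance=$1279.14 total_interest=$129.14
After 10 (deposit($200)): balance=$1479.14 total_interest=$129.14

Answer: 1479.14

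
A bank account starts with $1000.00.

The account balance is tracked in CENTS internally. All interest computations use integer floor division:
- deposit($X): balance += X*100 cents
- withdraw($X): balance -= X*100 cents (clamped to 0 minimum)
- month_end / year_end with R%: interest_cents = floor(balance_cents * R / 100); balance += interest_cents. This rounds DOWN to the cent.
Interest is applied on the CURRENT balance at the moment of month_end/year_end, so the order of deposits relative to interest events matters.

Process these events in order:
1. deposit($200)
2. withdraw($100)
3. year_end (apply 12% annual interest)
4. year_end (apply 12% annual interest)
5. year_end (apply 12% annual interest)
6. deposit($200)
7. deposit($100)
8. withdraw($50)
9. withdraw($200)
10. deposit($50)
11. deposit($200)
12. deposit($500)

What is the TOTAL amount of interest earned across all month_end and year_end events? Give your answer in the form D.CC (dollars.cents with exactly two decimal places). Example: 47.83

Answer: 445.42

Derivation:
After 1 (deposit($200)): balance=$1200.00 total_interest=$0.00
After 2 (withdraw($100)): balance=$1100.00 total_interest=$0.00
After 3 (year_end (apply 12% annual interest)): balance=$1232.00 total_interest=$132.00
After 4 (year_end (apply 12% annual interest)): balance=$1379.84 total_interest=$279.84
After 5 (year_end (apply 12% annual interest)): balance=$1545.42 total_interest=$445.42
After 6 (deposit($200)): balance=$1745.42 total_interest=$445.42
After 7 (deposit($100)): balance=$1845.42 total_interest=$445.42
After 8 (withdraw($50)): balance=$1795.42 total_interest=$445.42
After 9 (withdraw($200)): balance=$1595.42 total_interest=$445.42
After 10 (deposit($50)): balance=$1645.42 total_interest=$445.42
After 11 (deposit($200)): balance=$1845.42 total_interest=$445.42
After 12 (deposit($500)): balance=$2345.42 total_interest=$445.42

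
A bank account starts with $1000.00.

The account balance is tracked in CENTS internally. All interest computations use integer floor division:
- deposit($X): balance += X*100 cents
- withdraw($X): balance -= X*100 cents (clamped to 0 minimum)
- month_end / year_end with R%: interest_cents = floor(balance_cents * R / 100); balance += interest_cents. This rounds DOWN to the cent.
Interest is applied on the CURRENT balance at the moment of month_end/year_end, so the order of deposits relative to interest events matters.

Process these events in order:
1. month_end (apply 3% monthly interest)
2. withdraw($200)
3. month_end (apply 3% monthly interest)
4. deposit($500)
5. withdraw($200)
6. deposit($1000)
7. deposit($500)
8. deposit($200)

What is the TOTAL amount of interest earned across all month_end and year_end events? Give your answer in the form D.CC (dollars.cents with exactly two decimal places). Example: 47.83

Answer: 54.90

Derivation:
After 1 (month_end (apply 3% monthly interest)): balance=$1030.00 total_interest=$30.00
After 2 (withdraw($200)): balance=$830.00 total_interest=$30.00
After 3 (month_end (apply 3% monthly interest)): balance=$854.90 total_interest=$54.90
After 4 (deposit($500)): balance=$1354.90 total_interest=$54.90
After 5 (withdraw($200)): balance=$1154.90 total_interest=$54.90
After 6 (deposit($1000)): balance=$2154.90 total_interest=$54.90
After 7 (deposit($500)): balance=$2654.90 total_interest=$54.90
After 8 (deposit($200)): balance=$2854.90 total_interest=$54.90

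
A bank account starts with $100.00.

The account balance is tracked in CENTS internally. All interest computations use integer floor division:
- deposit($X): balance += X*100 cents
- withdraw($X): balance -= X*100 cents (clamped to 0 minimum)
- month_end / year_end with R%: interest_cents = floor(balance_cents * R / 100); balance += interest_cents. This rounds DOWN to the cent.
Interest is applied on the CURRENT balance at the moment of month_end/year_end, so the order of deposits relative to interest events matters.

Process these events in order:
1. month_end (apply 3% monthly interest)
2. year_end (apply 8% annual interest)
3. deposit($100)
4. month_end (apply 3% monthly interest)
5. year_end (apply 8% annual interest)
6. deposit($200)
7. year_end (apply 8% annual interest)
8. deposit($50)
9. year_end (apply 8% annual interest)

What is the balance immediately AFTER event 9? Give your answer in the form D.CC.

Answer: 561.34

Derivation:
After 1 (month_end (apply 3% monthly interest)): balance=$103.00 total_interest=$3.00
After 2 (year_end (apply 8% annual interest)): balance=$111.24 total_interest=$11.24
After 3 (deposit($100)): balance=$211.24 total_interest=$11.24
After 4 (month_end (apply 3% monthly interest)): balance=$217.57 total_interest=$17.57
After 5 (year_end (apply 8% annual interest)): balance=$234.97 total_interest=$34.97
After 6 (deposit($200)): balance=$434.97 total_interest=$34.97
After 7 (year_end (apply 8% annual interest)): balance=$469.76 total_interest=$69.76
After 8 (deposit($50)): balance=$519.76 total_interest=$69.76
After 9 (year_end (apply 8% annual interest)): balance=$561.34 total_interest=$111.34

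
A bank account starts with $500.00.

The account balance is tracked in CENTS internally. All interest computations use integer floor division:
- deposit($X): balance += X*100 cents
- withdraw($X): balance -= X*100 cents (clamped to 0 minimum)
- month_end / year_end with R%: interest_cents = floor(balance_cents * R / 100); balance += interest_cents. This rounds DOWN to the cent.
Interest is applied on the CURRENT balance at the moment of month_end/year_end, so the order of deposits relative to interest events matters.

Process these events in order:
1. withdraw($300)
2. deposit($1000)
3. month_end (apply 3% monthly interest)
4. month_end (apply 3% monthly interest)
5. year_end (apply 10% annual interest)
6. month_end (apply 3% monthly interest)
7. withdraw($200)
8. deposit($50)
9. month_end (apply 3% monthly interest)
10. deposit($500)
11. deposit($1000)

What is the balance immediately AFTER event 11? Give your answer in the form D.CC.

After 1 (withdraw($300)): balance=$200.00 total_interest=$0.00
After 2 (deposit($1000)): balance=$1200.00 total_interest=$0.00
After 3 (month_end (apply 3% monthly interest)): balance=$1236.00 total_interest=$36.00
After 4 (month_end (apply 3% monthly interest)): balance=$1273.08 total_interest=$73.08
After 5 (year_end (apply 10% annual interest)): balance=$1400.38 total_interest=$200.38
After 6 (month_end (apply 3% monthly interest)): balance=$1442.39 total_interest=$242.39
After 7 (withdraw($200)): balance=$1242.39 total_interest=$242.39
After 8 (deposit($50)): balance=$1292.39 total_interest=$242.39
After 9 (month_end (apply 3% monthly interest)): balance=$1331.16 total_interest=$281.16
After 10 (deposit($500)): balance=$1831.16 total_interest=$281.16
After 11 (deposit($1000)): balance=$2831.16 total_interest=$281.16

Answer: 2831.16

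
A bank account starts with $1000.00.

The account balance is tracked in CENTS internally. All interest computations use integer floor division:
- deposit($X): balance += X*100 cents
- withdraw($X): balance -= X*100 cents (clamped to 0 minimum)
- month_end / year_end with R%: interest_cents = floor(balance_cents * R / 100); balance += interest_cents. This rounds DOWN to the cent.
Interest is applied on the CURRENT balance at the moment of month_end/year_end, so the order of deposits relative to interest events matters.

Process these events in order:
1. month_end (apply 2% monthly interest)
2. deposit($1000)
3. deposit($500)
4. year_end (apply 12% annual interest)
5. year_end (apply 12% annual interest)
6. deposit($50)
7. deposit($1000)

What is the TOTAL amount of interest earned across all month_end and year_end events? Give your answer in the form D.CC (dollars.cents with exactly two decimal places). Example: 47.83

After 1 (month_end (apply 2% monthly interest)): balance=$1020.00 total_interest=$20.00
After 2 (deposit($1000)): balance=$2020.00 total_interest=$20.00
After 3 (deposit($500)): balance=$2520.00 total_interest=$20.00
After 4 (year_end (apply 12% annual interest)): balance=$2822.40 total_interest=$322.40
After 5 (year_end (apply 12% annual interest)): balance=$3161.08 total_interest=$661.08
After 6 (deposit($50)): balance=$3211.08 total_interest=$661.08
After 7 (deposit($1000)): balance=$4211.08 total_interest=$661.08

Answer: 661.08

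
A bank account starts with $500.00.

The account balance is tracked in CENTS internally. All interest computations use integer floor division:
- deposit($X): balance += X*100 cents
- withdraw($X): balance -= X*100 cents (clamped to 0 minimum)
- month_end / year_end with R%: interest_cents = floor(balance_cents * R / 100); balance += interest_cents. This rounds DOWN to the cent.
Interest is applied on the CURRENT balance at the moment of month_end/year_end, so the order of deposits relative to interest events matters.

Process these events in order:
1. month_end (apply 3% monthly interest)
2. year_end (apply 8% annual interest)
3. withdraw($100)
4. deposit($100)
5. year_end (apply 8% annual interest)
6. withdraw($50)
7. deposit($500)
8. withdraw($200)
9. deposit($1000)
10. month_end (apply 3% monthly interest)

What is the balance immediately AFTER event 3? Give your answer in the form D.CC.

Answer: 456.20

Derivation:
After 1 (month_end (apply 3% monthly interest)): balance=$515.00 total_interest=$15.00
After 2 (year_end (apply 8% annual interest)): balance=$556.20 total_interest=$56.20
After 3 (withdraw($100)): balance=$456.20 total_interest=$56.20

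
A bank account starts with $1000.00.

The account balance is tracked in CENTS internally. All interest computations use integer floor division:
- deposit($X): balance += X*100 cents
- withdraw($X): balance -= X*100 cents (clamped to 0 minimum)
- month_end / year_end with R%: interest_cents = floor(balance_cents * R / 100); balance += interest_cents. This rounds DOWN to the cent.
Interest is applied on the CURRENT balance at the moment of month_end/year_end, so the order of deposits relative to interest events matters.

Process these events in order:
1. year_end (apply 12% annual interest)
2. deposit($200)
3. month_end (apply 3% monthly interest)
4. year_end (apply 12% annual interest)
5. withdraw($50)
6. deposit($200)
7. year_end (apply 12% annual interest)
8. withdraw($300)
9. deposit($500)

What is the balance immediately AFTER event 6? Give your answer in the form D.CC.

After 1 (year_end (apply 12% annual interest)): balance=$1120.00 total_interest=$120.00
After 2 (deposit($200)): balance=$1320.00 total_interest=$120.00
After 3 (month_end (apply 3% monthly interest)): balance=$1359.60 total_interest=$159.60
After 4 (year_end (apply 12% annual interest)): balance=$1522.75 total_interest=$322.75
After 5 (withdraw($50)): balance=$1472.75 total_interest=$322.75
After 6 (deposit($200)): balance=$1672.75 total_interest=$322.75

Answer: 1672.75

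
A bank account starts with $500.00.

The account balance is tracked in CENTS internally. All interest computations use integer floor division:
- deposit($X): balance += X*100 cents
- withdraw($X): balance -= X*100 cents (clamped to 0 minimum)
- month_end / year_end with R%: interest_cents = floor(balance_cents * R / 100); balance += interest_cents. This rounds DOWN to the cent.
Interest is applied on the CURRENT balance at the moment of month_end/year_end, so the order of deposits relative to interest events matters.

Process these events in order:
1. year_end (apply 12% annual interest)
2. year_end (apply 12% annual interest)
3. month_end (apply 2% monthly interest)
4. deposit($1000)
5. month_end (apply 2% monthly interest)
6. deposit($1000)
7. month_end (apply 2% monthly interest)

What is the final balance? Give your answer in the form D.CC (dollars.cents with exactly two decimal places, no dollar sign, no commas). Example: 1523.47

Answer: 2725.98

Derivation:
After 1 (year_end (apply 12% annual interest)): balance=$560.00 total_interest=$60.00
After 2 (year_end (apply 12% annual interest)): balance=$627.20 total_interest=$127.20
After 3 (month_end (apply 2% monthly interest)): balance=$639.74 total_interest=$139.74
After 4 (deposit($1000)): balance=$1639.74 total_interest=$139.74
After 5 (month_end (apply 2% monthly interest)): balance=$1672.53 total_interest=$172.53
After 6 (deposit($1000)): balance=$2672.53 total_interest=$172.53
After 7 (month_end (apply 2% monthly interest)): balance=$2725.98 total_interest=$225.98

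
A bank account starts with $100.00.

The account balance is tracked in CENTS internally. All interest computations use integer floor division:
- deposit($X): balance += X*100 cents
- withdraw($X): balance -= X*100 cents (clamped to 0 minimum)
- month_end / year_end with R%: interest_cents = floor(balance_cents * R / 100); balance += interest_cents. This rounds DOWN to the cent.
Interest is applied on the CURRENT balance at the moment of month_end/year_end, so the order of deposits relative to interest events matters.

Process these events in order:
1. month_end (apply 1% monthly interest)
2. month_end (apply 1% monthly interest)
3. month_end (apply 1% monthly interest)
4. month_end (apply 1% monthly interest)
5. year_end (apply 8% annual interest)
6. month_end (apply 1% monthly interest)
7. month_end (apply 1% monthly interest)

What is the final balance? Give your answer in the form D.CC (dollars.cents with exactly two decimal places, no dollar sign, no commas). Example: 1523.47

Answer: 114.63

Derivation:
After 1 (month_end (apply 1% monthly interest)): balance=$101.00 total_interest=$1.00
After 2 (month_end (apply 1% monthly interest)): balance=$102.01 total_interest=$2.01
After 3 (month_end (apply 1% monthly interest)): balance=$103.03 total_interest=$3.03
After 4 (month_end (apply 1% monthly interest)): balance=$104.06 total_interest=$4.06
After 5 (year_end (apply 8% annual interest)): balance=$112.38 total_interest=$12.38
After 6 (month_end (apply 1% monthly interest)): balance=$113.50 total_interest=$13.50
After 7 (month_end (apply 1% monthly interest)): balance=$114.63 total_interest=$14.63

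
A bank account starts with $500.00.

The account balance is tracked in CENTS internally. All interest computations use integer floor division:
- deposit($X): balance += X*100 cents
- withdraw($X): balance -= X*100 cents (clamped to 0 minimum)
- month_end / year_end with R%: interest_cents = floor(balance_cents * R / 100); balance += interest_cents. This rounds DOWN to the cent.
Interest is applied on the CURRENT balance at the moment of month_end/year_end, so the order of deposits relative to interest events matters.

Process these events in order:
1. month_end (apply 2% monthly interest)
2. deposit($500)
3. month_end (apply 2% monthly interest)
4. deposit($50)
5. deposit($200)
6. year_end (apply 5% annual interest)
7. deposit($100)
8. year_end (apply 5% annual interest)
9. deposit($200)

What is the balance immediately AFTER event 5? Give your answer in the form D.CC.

After 1 (month_end (apply 2% monthly interest)): balance=$510.00 total_interest=$10.00
After 2 (deposit($500)): balance=$1010.00 total_interest=$10.00
After 3 (month_end (apply 2% monthly interest)): balance=$1030.20 total_interest=$30.20
After 4 (deposit($50)): balance=$1080.20 total_interest=$30.20
After 5 (deposit($200)): balance=$1280.20 total_interest=$30.20

Answer: 1280.20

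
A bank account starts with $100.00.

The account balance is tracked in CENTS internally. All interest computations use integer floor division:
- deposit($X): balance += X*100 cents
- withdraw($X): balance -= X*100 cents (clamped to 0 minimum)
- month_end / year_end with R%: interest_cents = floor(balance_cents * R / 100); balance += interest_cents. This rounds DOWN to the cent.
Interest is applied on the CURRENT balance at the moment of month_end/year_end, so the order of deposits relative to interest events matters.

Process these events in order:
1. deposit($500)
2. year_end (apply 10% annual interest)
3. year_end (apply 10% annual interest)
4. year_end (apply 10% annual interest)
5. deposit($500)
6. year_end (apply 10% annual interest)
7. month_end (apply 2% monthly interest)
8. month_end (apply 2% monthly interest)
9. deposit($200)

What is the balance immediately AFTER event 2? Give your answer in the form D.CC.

After 1 (deposit($500)): balance=$600.00 total_interest=$0.00
After 2 (year_end (apply 10% annual interest)): balance=$660.00 total_interest=$60.00

Answer: 660.00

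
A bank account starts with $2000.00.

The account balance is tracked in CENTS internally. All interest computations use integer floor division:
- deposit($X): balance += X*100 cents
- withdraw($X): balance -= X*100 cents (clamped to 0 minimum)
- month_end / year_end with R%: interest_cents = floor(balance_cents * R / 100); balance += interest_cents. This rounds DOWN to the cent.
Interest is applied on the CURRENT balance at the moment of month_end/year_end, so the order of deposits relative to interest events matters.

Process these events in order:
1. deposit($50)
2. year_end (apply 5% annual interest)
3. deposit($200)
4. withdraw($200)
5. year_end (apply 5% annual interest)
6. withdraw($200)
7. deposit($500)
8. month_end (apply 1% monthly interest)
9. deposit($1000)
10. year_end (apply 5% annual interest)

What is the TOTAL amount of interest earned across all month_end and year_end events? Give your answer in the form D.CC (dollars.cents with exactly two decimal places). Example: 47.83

After 1 (deposit($50)): balance=$2050.00 total_interest=$0.00
After 2 (year_end (apply 5% annual interest)): balance=$2152.50 total_interest=$102.50
After 3 (deposit($200)): balance=$2352.50 total_interest=$102.50
After 4 (withdraw($200)): balance=$2152.50 total_interest=$102.50
After 5 (year_end (apply 5% annual interest)): balance=$2260.12 total_interest=$210.12
After 6 (withdraw($200)): balance=$2060.12 total_interest=$210.12
After 7 (deposit($500)): balance=$2560.12 total_interest=$210.12
After 8 (month_end (apply 1% monthly interest)): balance=$2585.72 total_interest=$235.72
After 9 (deposit($1000)): balance=$3585.72 total_interest=$235.72
After 10 (year_end (apply 5% annual interest)): balance=$3765.00 total_interest=$415.00

Answer: 415.00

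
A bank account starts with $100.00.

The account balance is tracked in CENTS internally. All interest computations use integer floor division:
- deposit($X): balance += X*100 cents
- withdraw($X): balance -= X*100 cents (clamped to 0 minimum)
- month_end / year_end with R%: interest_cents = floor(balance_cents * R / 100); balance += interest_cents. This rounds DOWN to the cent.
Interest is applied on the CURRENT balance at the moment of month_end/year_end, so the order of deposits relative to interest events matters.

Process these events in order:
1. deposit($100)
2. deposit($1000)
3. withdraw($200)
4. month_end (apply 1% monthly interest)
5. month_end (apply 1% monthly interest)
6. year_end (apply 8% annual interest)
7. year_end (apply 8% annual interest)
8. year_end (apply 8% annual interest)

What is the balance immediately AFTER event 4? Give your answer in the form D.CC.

Answer: 1010.00

Derivation:
After 1 (deposit($100)): balance=$200.00 total_interest=$0.00
After 2 (deposit($1000)): balance=$1200.00 total_interest=$0.00
After 3 (withdraw($200)): balance=$1000.00 total_interest=$0.00
After 4 (month_end (apply 1% monthly interest)): balance=$1010.00 total_interest=$10.00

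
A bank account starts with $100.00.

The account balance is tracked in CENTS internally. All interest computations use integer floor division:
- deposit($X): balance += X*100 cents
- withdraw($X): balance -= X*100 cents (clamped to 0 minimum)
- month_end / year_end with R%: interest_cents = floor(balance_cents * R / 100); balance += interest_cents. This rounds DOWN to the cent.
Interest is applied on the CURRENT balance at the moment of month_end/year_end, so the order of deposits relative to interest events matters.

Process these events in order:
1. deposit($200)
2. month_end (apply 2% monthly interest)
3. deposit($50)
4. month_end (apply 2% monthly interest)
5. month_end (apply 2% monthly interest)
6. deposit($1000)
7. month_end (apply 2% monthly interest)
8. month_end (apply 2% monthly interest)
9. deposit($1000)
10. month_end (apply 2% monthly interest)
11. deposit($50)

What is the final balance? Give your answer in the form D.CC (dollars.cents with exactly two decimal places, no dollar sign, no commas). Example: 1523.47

After 1 (deposit($200)): balance=$300.00 total_interest=$0.00
After 2 (month_end (apply 2% monthly interest)): balance=$306.00 total_interest=$6.00
After 3 (deposit($50)): balance=$356.00 total_interest=$6.00
After 4 (month_end (apply 2% monthly interest)): balance=$363.12 total_interest=$13.12
After 5 (month_end (apply 2% monthly interest)): balance=$370.38 total_interest=$20.38
After 6 (deposit($1000)): balance=$1370.38 total_interest=$20.38
After 7 (month_end (apply 2% monthly interest)): balance=$1397.78 total_interest=$47.78
After 8 (month_end (apply 2% monthly interest)): balance=$1425.73 total_interest=$75.73
After 9 (deposit($1000)): balance=$2425.73 total_interest=$75.73
After 10 (month_end (apply 2% monthly interest)): balance=$2474.24 total_interest=$124.24
After 11 (deposit($50)): balance=$2524.24 total_interest=$124.24

Answer: 2524.24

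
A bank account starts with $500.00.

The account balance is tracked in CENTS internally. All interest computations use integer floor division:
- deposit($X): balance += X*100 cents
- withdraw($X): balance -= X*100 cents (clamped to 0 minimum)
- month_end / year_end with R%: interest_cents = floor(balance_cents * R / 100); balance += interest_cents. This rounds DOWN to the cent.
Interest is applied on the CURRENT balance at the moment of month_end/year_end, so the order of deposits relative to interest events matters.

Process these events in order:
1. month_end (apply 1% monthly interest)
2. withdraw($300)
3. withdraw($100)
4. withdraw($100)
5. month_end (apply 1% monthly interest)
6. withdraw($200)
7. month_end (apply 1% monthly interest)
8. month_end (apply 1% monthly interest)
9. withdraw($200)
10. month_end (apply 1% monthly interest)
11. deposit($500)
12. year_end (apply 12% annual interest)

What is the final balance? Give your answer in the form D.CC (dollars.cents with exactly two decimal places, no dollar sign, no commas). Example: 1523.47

After 1 (month_end (apply 1% monthly interest)): balance=$505.00 total_interest=$5.00
After 2 (withdraw($300)): balance=$205.00 total_interest=$5.00
After 3 (withdraw($100)): balance=$105.00 total_interest=$5.00
After 4 (withdraw($100)): balance=$5.00 total_interest=$5.00
After 5 (month_end (apply 1% monthly interest)): balance=$5.05 total_interest=$5.05
After 6 (withdraw($200)): balance=$0.00 total_interest=$5.05
After 7 (month_end (apply 1% monthly interest)): balance=$0.00 total_interest=$5.05
After 8 (month_end (apply 1% monthly interest)): balance=$0.00 total_interest=$5.05
After 9 (withdraw($200)): balance=$0.00 total_interest=$5.05
After 10 (month_end (apply 1% monthly interest)): balance=$0.00 total_interest=$5.05
After 11 (deposit($500)): balance=$500.00 total_interest=$5.05
After 12 (year_end (apply 12% annual interest)): balance=$560.00 total_interest=$65.05

Answer: 560.00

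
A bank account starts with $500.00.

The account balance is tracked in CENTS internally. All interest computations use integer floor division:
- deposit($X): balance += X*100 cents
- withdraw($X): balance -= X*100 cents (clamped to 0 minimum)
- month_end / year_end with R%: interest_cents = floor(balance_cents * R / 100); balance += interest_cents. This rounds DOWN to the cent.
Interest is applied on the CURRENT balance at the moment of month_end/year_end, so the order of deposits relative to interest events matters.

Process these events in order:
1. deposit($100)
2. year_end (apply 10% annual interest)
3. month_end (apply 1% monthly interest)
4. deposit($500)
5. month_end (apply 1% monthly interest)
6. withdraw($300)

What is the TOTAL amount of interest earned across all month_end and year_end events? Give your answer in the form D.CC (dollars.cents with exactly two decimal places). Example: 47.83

Answer: 78.26

Derivation:
After 1 (deposit($100)): balance=$600.00 total_interest=$0.00
After 2 (year_end (apply 10% annual interest)): balance=$660.00 total_interest=$60.00
After 3 (month_end (apply 1% monthly interest)): balance=$666.60 total_interest=$66.60
After 4 (deposit($500)): balance=$1166.60 total_interest=$66.60
After 5 (month_end (apply 1% monthly interest)): balance=$1178.26 total_interest=$78.26
After 6 (withdraw($300)): balance=$878.26 total_interest=$78.26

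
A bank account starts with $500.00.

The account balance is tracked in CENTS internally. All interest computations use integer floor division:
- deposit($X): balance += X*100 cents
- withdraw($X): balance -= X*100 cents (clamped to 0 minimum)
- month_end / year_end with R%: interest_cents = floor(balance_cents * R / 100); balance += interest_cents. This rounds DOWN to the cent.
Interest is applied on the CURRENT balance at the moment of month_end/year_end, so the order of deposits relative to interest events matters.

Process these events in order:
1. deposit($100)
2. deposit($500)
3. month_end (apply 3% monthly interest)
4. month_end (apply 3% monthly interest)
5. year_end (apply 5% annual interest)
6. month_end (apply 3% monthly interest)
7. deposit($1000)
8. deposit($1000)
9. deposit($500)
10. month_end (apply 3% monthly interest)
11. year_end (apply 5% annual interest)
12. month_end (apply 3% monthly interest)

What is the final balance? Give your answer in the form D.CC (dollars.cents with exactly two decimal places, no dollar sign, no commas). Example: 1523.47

After 1 (deposit($100)): balance=$600.00 total_interest=$0.00
After 2 (deposit($500)): balance=$1100.00 total_interest=$0.00
After 3 (month_end (apply 3% monthly interest)): balance=$1133.00 total_interest=$33.00
After 4 (month_end (apply 3% monthly interest)): balance=$1166.99 total_interest=$66.99
After 5 (year_end (apply 5% annual interest)): balance=$1225.33 total_interest=$125.33
After 6 (month_end (apply 3% monthly interest)): balance=$1262.08 total_interest=$162.08
After 7 (deposit($1000)): balance=$2262.08 total_interest=$162.08
After 8 (deposit($1000)): balance=$3262.08 total_interest=$162.08
After 9 (deposit($500)): balance=$3762.08 total_interest=$162.08
After 10 (month_end (apply 3% monthly interest)): balance=$3874.94 total_interest=$274.94
After 11 (year_end (apply 5% annual interest)): balance=$4068.68 total_interest=$468.68
After 12 (month_end (apply 3% monthly interest)): balance=$4190.74 total_interest=$590.74

Answer: 4190.74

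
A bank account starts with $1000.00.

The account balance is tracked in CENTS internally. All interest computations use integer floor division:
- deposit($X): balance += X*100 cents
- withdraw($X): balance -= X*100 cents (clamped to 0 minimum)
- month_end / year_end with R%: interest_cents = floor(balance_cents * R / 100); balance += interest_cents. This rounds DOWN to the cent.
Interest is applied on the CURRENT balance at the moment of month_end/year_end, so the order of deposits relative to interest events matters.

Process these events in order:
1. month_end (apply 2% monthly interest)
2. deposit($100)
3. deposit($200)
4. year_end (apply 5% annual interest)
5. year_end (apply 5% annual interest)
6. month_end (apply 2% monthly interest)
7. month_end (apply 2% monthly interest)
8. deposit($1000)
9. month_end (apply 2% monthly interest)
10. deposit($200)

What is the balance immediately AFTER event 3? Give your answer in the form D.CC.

Answer: 1320.00

Derivation:
After 1 (month_end (apply 2% monthly interest)): balance=$1020.00 total_interest=$20.00
After 2 (deposit($100)): balance=$1120.00 total_interest=$20.00
After 3 (deposit($200)): balance=$1320.00 total_interest=$20.00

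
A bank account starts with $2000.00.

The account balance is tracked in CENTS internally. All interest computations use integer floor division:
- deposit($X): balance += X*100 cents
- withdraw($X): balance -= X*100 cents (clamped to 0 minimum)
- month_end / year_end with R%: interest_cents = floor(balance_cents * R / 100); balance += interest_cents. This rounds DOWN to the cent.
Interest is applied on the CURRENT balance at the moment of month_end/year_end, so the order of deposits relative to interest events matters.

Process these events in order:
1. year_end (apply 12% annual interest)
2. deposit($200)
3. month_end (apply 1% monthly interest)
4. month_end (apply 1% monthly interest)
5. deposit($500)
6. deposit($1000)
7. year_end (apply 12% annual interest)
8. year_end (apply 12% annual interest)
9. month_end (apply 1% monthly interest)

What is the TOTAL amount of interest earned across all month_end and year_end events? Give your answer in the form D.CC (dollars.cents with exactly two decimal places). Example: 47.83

Answer: 1353.87

Derivation:
After 1 (year_end (apply 12% annual interest)): balance=$2240.00 total_interest=$240.00
After 2 (deposit($200)): balance=$2440.00 total_interest=$240.00
After 3 (month_end (apply 1% monthly interest)): balance=$2464.40 total_interest=$264.40
After 4 (month_end (apply 1% monthly interest)): balance=$2489.04 total_interest=$289.04
After 5 (deposit($500)): balance=$2989.04 total_interest=$289.04
After 6 (deposit($1000)): balance=$3989.04 total_interest=$289.04
After 7 (year_end (apply 12% annual interest)): balance=$4467.72 total_interest=$767.72
After 8 (year_end (apply 12% annual interest)): balance=$5003.84 total_interest=$1303.84
After 9 (month_end (apply 1% monthly interest)): balance=$5053.87 total_interest=$1353.87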